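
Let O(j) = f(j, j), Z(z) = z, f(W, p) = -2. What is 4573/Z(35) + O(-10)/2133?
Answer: 9754139/74655 ≈ 130.66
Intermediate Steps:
O(j) = -2
4573/Z(35) + O(-10)/2133 = 4573/35 - 2/2133 = 9754139/74655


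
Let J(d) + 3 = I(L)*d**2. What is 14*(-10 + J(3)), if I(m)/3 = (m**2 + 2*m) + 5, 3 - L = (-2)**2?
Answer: 1330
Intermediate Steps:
L = -1 (L = 3 - 1*(-2)**2 = 3 - 1*4 = 3 - 4 = -1)
I(m) = 15 + 3*m**2 + 6*m (I(m) = 3*((m**2 + 2*m) + 5) = 3*(5 + m**2 + 2*m) = 15 + 3*m**2 + 6*m)
J(d) = -3 + 12*d**2 (J(d) = -3 + (15 + 3*(-1)**2 + 6*(-1))*d**2 = -3 + (15 + 3*1 - 6)*d**2 = -3 + (15 + 3 - 6)*d**2 = -3 + 12*d**2)
14*(-10 + J(3)) = 14*(-10 + (-3 + 12*3**2)) = 14*(-10 + (-3 + 12*9)) = 14*(-10 + (-3 + 108)) = 14*(-10 + 105) = 14*95 = 1330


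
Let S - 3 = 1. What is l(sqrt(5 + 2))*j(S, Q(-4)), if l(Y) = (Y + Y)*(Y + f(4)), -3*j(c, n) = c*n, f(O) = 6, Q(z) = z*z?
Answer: -896/3 - 256*sqrt(7) ≈ -975.98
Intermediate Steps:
S = 4 (S = 3 + 1 = 4)
Q(z) = z**2
j(c, n) = -c*n/3
l(Y) = 2*Y*(6 + Y) (l(Y) = (Y + Y)*(Y + 6) = (2*Y)*(6 + Y) = 2*Y*(6 + Y))
l(sqrt(5 + 2))*j(S, Q(-4)) = (2*sqrt(5 + 2)*(6 + sqrt(5 + 2)))*(-1/3*4*(-4)**2) = (2*sqrt(7)*(6 + sqrt(7)))*(-1/3*4*16) = (2*sqrt(7)*(6 + sqrt(7)))*(-64/3) = -128*sqrt(7)*(6 + sqrt(7))/3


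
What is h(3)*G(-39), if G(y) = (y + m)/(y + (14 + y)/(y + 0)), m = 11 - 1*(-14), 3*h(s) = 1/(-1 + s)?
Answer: 91/1496 ≈ 0.060829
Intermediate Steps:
h(s) = 1/(3*(-1 + s))
m = 25 (m = 11 + 14 = 25)
G(y) = (25 + y)/(y + (14 + y)/y) (G(y) = (y + 25)/(y + (14 + y)/(y + 0)) = (25 + y)/(y + (14 + y)/y))
h(3)*G(-39) = (1/(3*(-1 + 3)))*(-39*(25 - 39)/(14 - 39 + (-39)²)) = ((⅓)/2)*(-39*(-14)/(14 - 39 + 1521)) = ((⅓)*(½))*(-39*(-14)/1496) = (-39*1/1496*(-14))/6 = (⅙)*(273/748) = 91/1496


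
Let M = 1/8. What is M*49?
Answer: 49/8 ≈ 6.1250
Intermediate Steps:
M = 1/8 ≈ 0.12500
M*49 = (1/8)*49 = 49/8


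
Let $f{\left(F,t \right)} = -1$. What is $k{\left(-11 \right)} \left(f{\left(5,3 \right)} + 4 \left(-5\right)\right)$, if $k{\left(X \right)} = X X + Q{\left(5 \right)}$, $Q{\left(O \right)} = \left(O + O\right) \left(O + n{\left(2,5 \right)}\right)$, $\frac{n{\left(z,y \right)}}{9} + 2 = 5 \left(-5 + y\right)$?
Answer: $189$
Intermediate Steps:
$n{\left(z,y \right)} = -243 + 45 y$ ($n{\left(z,y \right)} = -18 + 9 \cdot 5 \left(-5 + y\right) = -18 + 9 \left(-25 + 5 y\right) = -18 + \left(-225 + 45 y\right) = -243 + 45 y$)
$Q{\left(O \right)} = 2 O \left(-18 + O\right)$ ($Q{\left(O \right)} = \left(O + O\right) \left(O + \left(-243 + 45 \cdot 5\right)\right) = 2 O \left(O + \left(-243 + 225\right)\right) = 2 O \left(O - 18\right) = 2 O \left(-18 + O\right)$)
$k{\left(X \right)} = -130 + X^{2}$ ($k{\left(X \right)} = X X + 2 \cdot 5 \left(-18 + 5\right) = X^{2} + 2 \cdot 5 \left(-13\right) = X^{2} - 130 = -130 + X^{2}$)
$k{\left(-11 \right)} \left(f{\left(5,3 \right)} + 4 \left(-5\right)\right) = \left(-130 + \left(-11\right)^{2}\right) \left(-1 + 4 \left(-5\right)\right) = \left(-130 + 121\right) \left(-1 - 20\right) = \left(-9\right) \left(-21\right) = 189$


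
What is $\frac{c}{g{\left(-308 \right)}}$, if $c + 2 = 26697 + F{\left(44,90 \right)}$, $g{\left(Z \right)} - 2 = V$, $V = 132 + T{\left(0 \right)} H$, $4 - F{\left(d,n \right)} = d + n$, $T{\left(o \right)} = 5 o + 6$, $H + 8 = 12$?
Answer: $\frac{26565}{158} \approx 168.13$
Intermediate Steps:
$H = 4$ ($H = -8 + 12 = 4$)
$T{\left(o \right)} = 6 + 5 o$
$F{\left(d,n \right)} = 4 - d - n$ ($F{\left(d,n \right)} = 4 - \left(d + n\right) = 4 - d - n$)
$V = 156$ ($V = 132 + \left(6 + 5 \cdot 0\right) 4 = 132 + \left(6 + 0\right) 4 = 132 + 6 \cdot 4 = 132 + 24 = 156$)
$g{\left(Z \right)} = 158$ ($g{\left(Z \right)} = 2 + 156 = 158$)
$c = 26565$ ($c = -2 + \left(26697 - 130\right) = -2 + 26567 = 26565$)
$\frac{c}{g{\left(-308 \right)}} = \frac{26565}{158}$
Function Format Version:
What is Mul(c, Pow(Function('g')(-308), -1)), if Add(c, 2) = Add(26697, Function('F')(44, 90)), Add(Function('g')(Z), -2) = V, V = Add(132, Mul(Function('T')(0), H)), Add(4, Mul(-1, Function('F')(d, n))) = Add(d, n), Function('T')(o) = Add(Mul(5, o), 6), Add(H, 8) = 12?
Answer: Rational(26565, 158) ≈ 168.13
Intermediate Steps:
H = 4 (H = Add(-8, 12) = 4)
Function('T')(o) = Add(6, Mul(5, o))
Function('F')(d, n) = Add(4, Mul(-1, d), Mul(-1, n)) (Function('F')(d, n) = Add(4, Mul(-1, Add(d, n))) = Add(4, Add(Mul(-1, d), Mul(-1, n))) = Add(4, Mul(-1, d), Mul(-1, n)))
V = 156 (V = Add(132, Mul(Add(6, Mul(5, 0)), 4)) = Add(132, Mul(Add(6, 0), 4)) = Add(132, Mul(6, 4)) = Add(132, 24) = 156)
Function('g')(Z) = 158 (Function('g')(Z) = Add(2, 156) = 158)
c = 26565 (c = Add(-2, Add(26697, Add(4, Mul(-1, 44), Mul(-1, 90)))) = Add(-2, Add(26697, Add(4, -44, -90))) = Add(-2, Add(26697, -130)) = Add(-2, 26567) = 26565)
Mul(c, Pow(Function('g')(-308), -1)) = Mul(26565, Pow(158, -1)) = Mul(26565, Rational(1, 158)) = Rational(26565, 158)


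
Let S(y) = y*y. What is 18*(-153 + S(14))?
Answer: 774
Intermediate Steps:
S(y) = y**2
18*(-153 + S(14)) = 18*(-153 + 14**2) = 18*(-153 + 196) = 18*43 = 774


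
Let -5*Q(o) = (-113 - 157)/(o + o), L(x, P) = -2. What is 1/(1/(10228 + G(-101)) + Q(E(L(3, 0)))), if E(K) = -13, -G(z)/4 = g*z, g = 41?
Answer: -348296/723371 ≈ -0.48149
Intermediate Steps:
G(z) = -164*z
Q(o) = 27/o (Q(o) = -(-113 - 157)/(5*(o + o)) = -(-54)/(2*o) = -(-54)*1/(2*o) = -(-27)/o = 27/o)
1/(1/(10228 + G(-101)) + Q(E(L(3, 0)))) = 1/(1/(10228 - 164*(-101)) + 27/(-13)) = 1/(1/(10228 + 16564) + 27*(-1/13)) = 1/(1/26792 - 27/13) = 1/(-723371/348296) = -348296/723371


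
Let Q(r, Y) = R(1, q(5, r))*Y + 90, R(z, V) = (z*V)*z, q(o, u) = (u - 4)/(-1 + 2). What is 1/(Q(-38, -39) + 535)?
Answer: 1/2263 ≈ 0.00044189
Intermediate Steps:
q(o, u) = -4 + u (q(o, u) = (-4 + u)/1 = (-4 + u)*1 = -4 + u)
R(z, V) = V*z**2 (R(z, V) = (V*z)*z = V*z**2)
Q(r, Y) = 90 + Y*(-4 + r) (Q(r, Y) = ((-4 + r)*1**2)*Y + 90 = ((-4 + r)*1)*Y + 90 = (-4 + r)*Y + 90 = Y*(-4 + r) + 90 = 90 + Y*(-4 + r))
1/(Q(-38, -39) + 535) = 1/((90 - 39*(-4 - 38)) + 535) = 1/((90 - 39*(-42)) + 535) = 1/((90 + 1638) + 535) = 1/(1728 + 535) = 1/2263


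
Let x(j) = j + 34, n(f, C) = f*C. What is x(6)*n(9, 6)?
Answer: 2160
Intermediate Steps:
n(f, C) = C*f
x(j) = 34 + j
x(6)*n(9, 6) = (34 + 6)*(6*9) = 40*54 = 2160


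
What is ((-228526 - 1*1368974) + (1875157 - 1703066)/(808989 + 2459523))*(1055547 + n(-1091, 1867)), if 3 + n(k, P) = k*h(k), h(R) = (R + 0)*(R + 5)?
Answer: 374664873500807588911/181584 ≈ 2.0633e+15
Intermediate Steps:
h(R) = R*(5 + R)
n(k, P) = -3 + k**2*(5 + k) (n(k, P) = -3 + k*(k*(5 + k)) = -3 + k**2*(5 + k))
((-228526 - 1*1368974) + (1875157 - 1703066)/(808989 + 2459523))*(1055547 + n(-1091, 1867)) = ((-228526 - 1*1368974) + (1875157 - 1703066)/(808989 + 2459523))*(1055547 + (-3 + (-1091)**2*(5 - 1091))) = ((-228526 - 1368974) + 172091/3268512)*(1055547 + (-3 + 1190281*(-1086))) = (-1597500 + 172091*(1/3268512))*(1055547 + (-3 - 1292645166)) = (-1597500 + 172091/3268512)*(1055547 - 1292645169) = -5221447747909/3268512*(-1291589622) = 374664873500807588911/181584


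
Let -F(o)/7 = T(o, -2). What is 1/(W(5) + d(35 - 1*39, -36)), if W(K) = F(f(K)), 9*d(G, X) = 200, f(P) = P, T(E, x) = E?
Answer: -9/115 ≈ -0.078261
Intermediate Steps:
F(o) = -7*o
d(G, X) = 200/9 (d(G, X) = (1/9)*200 = 200/9)
W(K) = -7*K
1/(W(5) + d(35 - 1*39, -36)) = 1/(-7*5 + 200/9) = 1/(-35 + 200/9) = 1/(-115/9) = -9/115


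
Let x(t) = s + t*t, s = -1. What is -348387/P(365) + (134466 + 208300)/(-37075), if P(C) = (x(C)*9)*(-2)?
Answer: -20744804833/2279667600 ≈ -9.0999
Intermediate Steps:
x(t) = -1 + t² (x(t) = -1 + t*t = -1 + t²)
P(C) = 18 - 18*C² (P(C) = ((-1 + C²)*9)*(-2) = (-9 + 9*C²)*(-2) = 18 - 18*C²)
-348387/P(365) + (134466 + 208300)/(-37075) = -348387/(18 - 18*365²) + (134466 + 208300)/(-37075) = -348387/(18 - 18*133225) + 342766*(-1/37075) = -348387/(18 - 2398050) - 342766/37075 = -348387/(-2398032) - 342766/37075 = -348387*(-1/2398032) - 342766/37075 = 8933/61488 - 342766/37075 = -20744804833/2279667600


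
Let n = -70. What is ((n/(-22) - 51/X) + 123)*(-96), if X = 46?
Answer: -3037776/253 ≈ -12007.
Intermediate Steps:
((n/(-22) - 51/X) + 123)*(-96) = ((-70/(-22) - 51/46) + 123)*(-96) = ((-70*(-1/22) - 51*1/46) + 123)*(-96) = ((35/11 - 51/46) + 123)*(-96) = (1049/506 + 123)*(-96) = (63287/506)*(-96) = -3037776/253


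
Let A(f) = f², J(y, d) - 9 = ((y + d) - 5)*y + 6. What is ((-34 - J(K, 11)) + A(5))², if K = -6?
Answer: 576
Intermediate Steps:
J(y, d) = 15 + y*(-5 + d + y) (J(y, d) = 9 + (((y + d) - 5)*y + 6) = 9 + (((d + y) - 5)*y + 6) = 9 + ((-5 + d + y)*y + 6) = 9 + (y*(-5 + d + y) + 6) = 9 + (6 + y*(-5 + d + y)) = 15 + y*(-5 + d + y))
((-34 - J(K, 11)) + A(5))² = ((-34 - (15 + (-6)² - 5*(-6) + 11*(-6))) + 5²)² = ((-34 - (15 + 36 + 30 - 66)) + 25)² = ((-34 - 1*15) + 25)² = ((-34 - 15) + 25)² = (-49 + 25)² = (-24)² = 576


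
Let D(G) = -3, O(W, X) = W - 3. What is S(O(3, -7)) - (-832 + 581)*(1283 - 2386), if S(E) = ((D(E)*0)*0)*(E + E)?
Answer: -276853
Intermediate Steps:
O(W, X) = -3 + W
S(E) = 0 (S(E) = (-3*0*0)*(E + E) = (0*0)*(2*E) = 0*(2*E) = 0)
S(O(3, -7)) - (-832 + 581)*(1283 - 2386) = 0 - (-832 + 581)*(1283 - 2386) = 0 - (-251)*(-1103) = 0 - 1*276853 = 0 - 276853 = -276853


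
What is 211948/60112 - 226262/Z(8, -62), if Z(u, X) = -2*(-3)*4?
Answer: -212437103/22542 ≈ -9424.1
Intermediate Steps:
Z(u, X) = 24 (Z(u, X) = 6*4 = 24)
211948/60112 - 226262/Z(8, -62) = 211948/60112 - 226262/24 = 211948*(1/60112) - 226262*1/24 = 52987/15028 - 113131/12 = -212437103/22542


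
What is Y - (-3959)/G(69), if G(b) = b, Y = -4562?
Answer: -310819/69 ≈ -4504.6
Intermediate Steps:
Y - (-3959)/G(69) = -4562 - (-3959)/69 = -4562 - 1*(-3959/69) = -4562 + 3959/69 = -310819/69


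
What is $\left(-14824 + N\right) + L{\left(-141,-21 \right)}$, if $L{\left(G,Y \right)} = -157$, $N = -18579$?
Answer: $-33560$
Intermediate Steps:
$\left(-14824 + N\right) + L{\left(-141,-21 \right)} = \left(-14824 - 18579\right) - 157 = -33403 - 157 = -33560$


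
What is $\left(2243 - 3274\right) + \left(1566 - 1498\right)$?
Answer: $-963$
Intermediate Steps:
$\left(2243 - 3274\right) + \left(1566 - 1498\right) = -1031 + \left(1566 - 1498\right) = -1031 + 68 = -963$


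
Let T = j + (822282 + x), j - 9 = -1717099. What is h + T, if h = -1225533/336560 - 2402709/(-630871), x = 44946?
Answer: -180447715713249323/212325943760 ≈ -8.4986e+5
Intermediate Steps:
j = -1717090 (j = 9 - 1717099 = -1717090)
T = -849862 (T = -1717090 + (822282 + 44946) = -1717090 + 867228 = -849862)
h = 35502511797/212325943760 (h = -1225533*1/336560 - 2402709*(-1/630871) = -1225533/336560 + 2402709/630871 = 35502511797/212325943760 ≈ 0.16721)
h + T = 35502511797/212325943760 - 849862 = -180447715713249323/212325943760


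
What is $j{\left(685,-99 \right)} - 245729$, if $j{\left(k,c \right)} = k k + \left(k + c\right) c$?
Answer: $165482$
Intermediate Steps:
$j{\left(k,c \right)} = k^{2} + c \left(c + k\right)$ ($j{\left(k,c \right)} = k^{2} + \left(c + k\right) c = k^{2} + c \left(c + k\right)$)
$j{\left(685,-99 \right)} - 245729 = \left(\left(-99\right)^{2} + 685^{2} - 67815\right) - 245729 = \left(9801 + 469225 - 67815\right) - 245729 = 411211 - 245729 = 165482$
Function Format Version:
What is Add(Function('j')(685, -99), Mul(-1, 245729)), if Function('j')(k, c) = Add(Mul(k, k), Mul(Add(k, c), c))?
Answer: 165482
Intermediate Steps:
Function('j')(k, c) = Add(Pow(k, 2), Mul(c, Add(c, k))) (Function('j')(k, c) = Add(Pow(k, 2), Mul(Add(c, k), c)) = Add(Pow(k, 2), Mul(c, Add(c, k))))
Add(Function('j')(685, -99), Mul(-1, 245729)) = Add(Add(Pow(-99, 2), Pow(685, 2), Mul(-99, 685)), Mul(-1, 245729)) = Add(Add(9801, 469225, -67815), -245729) = Add(411211, -245729) = 165482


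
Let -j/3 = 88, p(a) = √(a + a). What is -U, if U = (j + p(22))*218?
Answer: 57552 - 436*√11 ≈ 56106.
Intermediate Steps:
p(a) = √2*√a (p(a) = √(2*a) = √2*√a)
j = -264 (j = -3*88 = -264)
U = -57552 + 436*√11 (U = (-264 + √2*√22)*218 = (-264 + 2*√11)*218 = -57552 + 436*√11 ≈ -56106.)
-U = -(-57552 + 436*√11) = 57552 - 436*√11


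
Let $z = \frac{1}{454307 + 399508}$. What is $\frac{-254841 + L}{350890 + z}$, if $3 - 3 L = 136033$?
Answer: $- \frac{256301886565}{299595145351} \approx -0.85549$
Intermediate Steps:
$L = - \frac{136030}{3}$ ($L = 1 - \frac{136033}{3} = - \frac{136030}{3} \approx -45343.0$)
$z = \frac{1}{853815} \approx 1.1712 \cdot 10^{-6}$
$\frac{-254841 + L}{350890 + z} = \frac{-254841 - \frac{136030}{3}}{350890 + \frac{1}{853815}} = - \frac{900553}{3 \cdot \frac{299595145351}{853815}} = \left(- \frac{900553}{3}\right) \frac{853815}{299595145351} = - \frac{256301886565}{299595145351}$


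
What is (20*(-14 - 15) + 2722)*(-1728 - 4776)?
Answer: -13931568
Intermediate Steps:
(20*(-14 - 15) + 2722)*(-1728 - 4776) = (20*(-29) + 2722)*(-6504) = (-580 + 2722)*(-6504) = 2142*(-6504) = -13931568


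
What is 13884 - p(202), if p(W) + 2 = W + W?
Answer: 13482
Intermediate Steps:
p(W) = -2 + 2*W (p(W) = -2 + (W + W) = -2 + 2*W)
13884 - p(202) = 13884 - (-2 + 2*202) = 13884 - (-2 + 404) = 13884 - 1*402 = 13884 - 402 = 13482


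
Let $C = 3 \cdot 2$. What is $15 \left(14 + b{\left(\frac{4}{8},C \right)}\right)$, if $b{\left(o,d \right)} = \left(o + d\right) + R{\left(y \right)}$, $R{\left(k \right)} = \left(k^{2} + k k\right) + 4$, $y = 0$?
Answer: $\frac{735}{2} \approx 367.5$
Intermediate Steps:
$R{\left(k \right)} = 4 + 2 k^{2}$ ($R{\left(k \right)} = \left(k^{2} + k^{2}\right) + 4 = 2 k^{2} + 4 = 4 + 2 k^{2}$)
$C = 6$
$b{\left(o,d \right)} = 4 + d + o$ ($b{\left(o,d \right)} = \left(o + d\right) + \left(4 + 2 \cdot 0^{2}\right) = \left(d + o\right) + \left(4 + 2 \cdot 0\right) = \left(d + o\right) + \left(4 + 0\right) = \left(d + o\right) + 4 = 4 + d + o$)
$15 \left(14 + b{\left(\frac{4}{8},C \right)}\right) = 15 \left(14 + \left(4 + 6 + \frac{4}{8}\right)\right) = 15 \left(14 + \left(4 + 6 + 4 \cdot \frac{1}{8}\right)\right) = 15 \left(14 + \left(4 + 6 + \frac{1}{2}\right)\right) = 15 \left(14 + \frac{21}{2}\right) = 15 \cdot \frac{49}{2} = \frac{735}{2}$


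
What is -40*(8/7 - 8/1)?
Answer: 1920/7 ≈ 274.29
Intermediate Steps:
-40*(8/7 - 8/1) = -40*(8*(1/7) - 8*1) = -40*(8/7 - 8) = -40*(-48/7) = 1920/7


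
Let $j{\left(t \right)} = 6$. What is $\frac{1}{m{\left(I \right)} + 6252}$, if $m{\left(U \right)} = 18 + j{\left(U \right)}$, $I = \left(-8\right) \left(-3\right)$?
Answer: $\frac{1}{6276} \approx 0.00015934$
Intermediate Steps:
$I = 24$
$m{\left(U \right)} = 24$ ($m{\left(U \right)} = 18 + 6 = 24$)
$\frac{1}{m{\left(I \right)} + 6252} = \frac{1}{24 + 6252} = \frac{1}{6276}$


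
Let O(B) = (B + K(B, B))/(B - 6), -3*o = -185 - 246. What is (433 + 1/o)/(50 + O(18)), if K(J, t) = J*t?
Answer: 373252/67667 ≈ 5.5160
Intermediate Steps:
o = 431/3 (o = -(-185 - 246)/3 = -⅓*(-431) = 431/3 ≈ 143.67)
O(B) = (B + B²)/(-6 + B) (O(B) = (B + B*B)/(B - 6) = (B + B²)/(-6 + B))
(433 + 1/o)/(50 + O(18)) = (433 + 1/(431/3))/(50 + 18*(1 + 18)/(-6 + 18)) = (433 + 3/431)/(50 + 18*19/12) = 186626/(431*(50 + 18*(1/12)*19)) = 186626/(431*(50 + 57/2)) = 186626/(431*(157/2)) = (186626/431)*(2/157) = 373252/67667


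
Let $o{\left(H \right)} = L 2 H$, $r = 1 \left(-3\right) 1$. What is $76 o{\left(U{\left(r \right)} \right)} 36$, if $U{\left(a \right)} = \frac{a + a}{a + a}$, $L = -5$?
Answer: $-27360$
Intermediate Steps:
$r = -3$ ($r = \left(-3\right) 1 = -3$)
$U{\left(a \right)} = 1$ ($U{\left(a \right)} = \frac{2 a}{2 a} = 2 a \frac{1}{2 a} = 1$)
$o{\left(H \right)} = - 10 H$ ($o{\left(H \right)} = \left(-5\right) 2 H = - 10 H$)
$76 o{\left(U{\left(r \right)} \right)} 36 = 76 \left(\left(-10\right) 1\right) 36 = 76 \left(-10\right) 36 = \left(-760\right) 36 = -27360$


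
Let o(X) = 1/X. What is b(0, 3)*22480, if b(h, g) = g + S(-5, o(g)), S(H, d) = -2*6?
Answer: -202320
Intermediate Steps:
o(X) = 1/X
S(H, d) = -12
b(h, g) = -12 + g (b(h, g) = g - 12 = -12 + g)
b(0, 3)*22480 = (-12 + 3)*22480 = -9*22480 = -202320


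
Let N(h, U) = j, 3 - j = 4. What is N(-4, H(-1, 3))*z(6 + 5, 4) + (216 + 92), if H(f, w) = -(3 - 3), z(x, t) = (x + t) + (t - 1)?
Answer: 290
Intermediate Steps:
z(x, t) = -1 + x + 2*t (z(x, t) = (t + x) + (-1 + t) = -1 + x + 2*t)
H(f, w) = 0 (H(f, w) = -1*0 = 0)
j = -1 (j = 3 - 1*4 = 3 - 4 = -1)
N(h, U) = -1
N(-4, H(-1, 3))*z(6 + 5, 4) + (216 + 92) = -(-1 + (6 + 5) + 2*4) + (216 + 92) = -(-1 + 11 + 8) + 308 = -1*18 + 308 = -18 + 308 = 290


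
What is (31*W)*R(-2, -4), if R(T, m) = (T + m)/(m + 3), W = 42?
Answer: 7812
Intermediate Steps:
R(T, m) = (T + m)/(3 + m)
(31*W)*R(-2, -4) = (31*42)*((-2 - 4)/(3 - 4)) = 1302*(-6/(-1)) = 1302*(-1*(-6)) = 1302*6 = 7812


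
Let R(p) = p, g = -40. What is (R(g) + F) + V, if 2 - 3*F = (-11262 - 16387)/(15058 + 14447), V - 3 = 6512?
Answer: 573221284/88515 ≈ 6476.0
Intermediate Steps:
V = 6515 (V = 3 + 6512 = 6515)
F = 86659/88515 (F = ⅔ - (-11262 - 16387)/(3*(15058 + 14447)) = ⅔ - (-27649)/(3*29505) = ⅔ - ⅓*(-27649/29505) = ⅔ + 27649/88515 = 86659/88515 ≈ 0.97903)
(R(g) + F) + V = (-40 + 86659/88515) + 6515 = -3453941/88515 + 6515 = 573221284/88515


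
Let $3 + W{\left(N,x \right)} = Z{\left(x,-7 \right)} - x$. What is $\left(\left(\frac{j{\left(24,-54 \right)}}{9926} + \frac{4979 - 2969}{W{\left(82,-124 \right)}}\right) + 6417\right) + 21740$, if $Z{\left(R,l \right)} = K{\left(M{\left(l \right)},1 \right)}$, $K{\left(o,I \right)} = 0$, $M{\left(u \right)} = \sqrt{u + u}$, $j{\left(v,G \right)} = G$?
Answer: $\frac{16918898474}{600523} \approx 28174.0$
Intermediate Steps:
$M{\left(u \right)} = \sqrt{2} \sqrt{u}$ ($M{\left(u \right)} = \sqrt{2 u} = \sqrt{2} \sqrt{u}$)
$Z{\left(R,l \right)} = 0$
$W{\left(N,x \right)} = -3 - x$ ($W{\left(N,x \right)} = -3 + \left(0 - x\right) = -3 - x$)
$\left(\left(\frac{j{\left(24,-54 \right)}}{9926} + \frac{4979 - 2969}{W{\left(82,-124 \right)}}\right) + 6417\right) + 21740 = \left(\left(- \frac{54}{9926} + \frac{4979 - 2969}{-3 - -124}\right) + 6417\right) + 21740 = \left(\left(\left(-54\right) \frac{1}{9926} + \frac{4979 - 2969}{-3 + 124}\right) + 6417\right) + 21740 = \left(\left(- \frac{27}{4963} + \frac{2010}{121}\right) + 6417\right) + 21740 = \left(\frac{9972363}{600523} + 6417\right) + 21740 = \frac{3863528454}{600523} + 21740 = \frac{16918898474}{600523}$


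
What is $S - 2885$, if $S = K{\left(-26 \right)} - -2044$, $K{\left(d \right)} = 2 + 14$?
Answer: $-825$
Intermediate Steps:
$K{\left(d \right)} = 16$
$S = 2060$ ($S = 16 - -2044 = 16 + 2044 = 2060$)
$S - 2885 = 2060 - 2885 = -825$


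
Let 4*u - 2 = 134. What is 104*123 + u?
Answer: 12826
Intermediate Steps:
u = 34 (u = ½ + (¼)*134 = ½ + 67/2 = 34)
104*123 + u = 104*123 + 34 = 12792 + 34 = 12826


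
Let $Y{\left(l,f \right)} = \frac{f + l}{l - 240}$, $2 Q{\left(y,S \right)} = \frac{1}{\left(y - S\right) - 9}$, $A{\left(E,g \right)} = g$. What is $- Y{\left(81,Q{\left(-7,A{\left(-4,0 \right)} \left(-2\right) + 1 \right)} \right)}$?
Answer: $\frac{2753}{5406} \approx 0.50925$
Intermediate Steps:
$Q{\left(y,S \right)} = \frac{1}{2 \left(-9 + y - S\right)}$ ($Q{\left(y,S \right)} = \frac{1}{2 \left(\left(y - S\right) - 9\right)} = \frac{1}{2 \left(-9 + y - S\right)}$)
$Y{\left(l,f \right)} = \frac{f + l}{-240 + l}$
$- Y{\left(81,Q{\left(-7,A{\left(-4,0 \right)} \left(-2\right) + 1 \right)} \right)} = - \frac{\frac{1}{2 \left(-9 - 7 - \left(0 \left(-2\right) + 1\right)\right)} + 81}{-240 + 81} = - \frac{\frac{1}{2 \left(-9 - 7 - \left(0 + 1\right)\right)} + 81}{-159} = - \frac{\left(-1\right) \left(\frac{1}{2 \left(-9 - 7 - 1\right)} + 81\right)}{159} = - \frac{\left(-1\right) \left(\frac{1}{2 \left(-17\right)} + 81\right)}{159} = - \frac{\left(-1\right) \left(\frac{1}{2} \left(- \frac{1}{17}\right) + 81\right)}{159} = - \frac{\left(-1\right) \left(- \frac{1}{34} + 81\right)}{159} = - \frac{\left(-1\right) 2753}{159 \cdot 34} = \left(-1\right) \left(- \frac{2753}{5406}\right) = \frac{2753}{5406}$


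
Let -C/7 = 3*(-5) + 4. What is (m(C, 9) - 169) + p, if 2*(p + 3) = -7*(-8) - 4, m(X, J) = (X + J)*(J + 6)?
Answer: 1144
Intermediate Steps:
C = 77 (C = -7*(3*(-5) + 4) = -7*(-15 + 4) = -7*(-11) = 77)
m(X, J) = (6 + J)*(J + X) (m(X, J) = (J + X)*(6 + J) = (6 + J)*(J + X))
p = 23 (p = -3 + (-7*(-8) - 4)/2 = -3 + (56 - 4)/2 = -3 + (½)*52 = -3 + 26 = 23)
(m(C, 9) - 169) + p = ((9² + 6*9 + 6*77 + 9*77) - 169) + 23 = ((81 + 54 + 462 + 693) - 169) + 23 = (1290 - 169) + 23 = 1121 + 23 = 1144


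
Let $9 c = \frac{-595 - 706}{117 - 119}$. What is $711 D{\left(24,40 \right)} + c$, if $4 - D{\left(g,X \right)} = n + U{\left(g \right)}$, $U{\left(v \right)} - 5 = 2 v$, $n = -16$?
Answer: $- \frac{421033}{18} \approx -23391.0$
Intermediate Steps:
$U{\left(v \right)} = 5 + 2 v$
$c = \frac{1301}{18}$ ($c = \frac{\left(-595 - 706\right) \frac{1}{117 - 119}}{9} = \frac{\left(-1301\right) \frac{1}{-2}}{9} = \frac{\left(-1301\right) \left(- \frac{1}{2}\right)}{9} = \frac{1}{9} \cdot \frac{1301}{2} = \frac{1301}{18} \approx 72.278$)
$D{\left(g,X \right)} = 15 - 2 g$ ($D{\left(g,X \right)} = 4 - \left(-16 + \left(5 + 2 g\right)\right) = 4 - \left(-11 + 2 g\right) = 15 - 2 g$)
$711 D{\left(24,40 \right)} + c = 711 \left(15 - 48\right) + \frac{1301}{18} = 711 \left(-33\right) + \frac{1301}{18} = -23463 + \frac{1301}{18} = - \frac{421033}{18}$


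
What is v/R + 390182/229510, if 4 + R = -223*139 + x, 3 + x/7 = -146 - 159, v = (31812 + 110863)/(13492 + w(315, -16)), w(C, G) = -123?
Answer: 86462772375278/50868129691415 ≈ 1.6997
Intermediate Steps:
v = 142675/13369 (v = (31812 + 110863)/(13492 - 123) = 142675/13369 ≈ 10.672)
x = -2156 (x = -21 + 7*(-146 - 159) = -21 + 7*(-305) = -21 - 2135 = -2156)
R = -33157 (R = -4 + (-223*139 - 2156) = -4 + (-30997 - 2156) = -4 - 33153 = -33157)
v/R + 390182/229510 = (142675/13369)/(-33157) + 390182/229510 = (142675/13369)*(-1/33157) + 390182*(1/229510) = -142675/443275933 + 195091/114755 = 86462772375278/50868129691415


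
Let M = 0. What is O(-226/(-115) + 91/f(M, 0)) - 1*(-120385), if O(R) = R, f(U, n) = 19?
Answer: 263055984/2185 ≈ 1.2039e+5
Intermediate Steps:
O(-226/(-115) + 91/f(M, 0)) - 1*(-120385) = (-226/(-115) + 91/19) - 1*(-120385) = (-226*(-1/115) + 91*(1/19)) + 120385 = (226/115 + 91/19) + 120385 = 14759/2185 + 120385 = 263055984/2185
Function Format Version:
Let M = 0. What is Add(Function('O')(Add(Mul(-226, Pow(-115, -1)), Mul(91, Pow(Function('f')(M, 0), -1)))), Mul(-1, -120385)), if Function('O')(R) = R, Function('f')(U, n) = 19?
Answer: Rational(263055984, 2185) ≈ 1.2039e+5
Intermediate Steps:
Add(Function('O')(Add(Mul(-226, Pow(-115, -1)), Mul(91, Pow(Function('f')(M, 0), -1)))), Mul(-1, -120385)) = Add(Add(Mul(-226, Pow(-115, -1)), Mul(91, Pow(19, -1))), Mul(-1, -120385)) = Add(Add(Mul(-226, Rational(-1, 115)), Mul(91, Rational(1, 19))), 120385) = Add(Add(Rational(226, 115), Rational(91, 19)), 120385) = Add(Rational(14759, 2185), 120385) = Rational(263055984, 2185)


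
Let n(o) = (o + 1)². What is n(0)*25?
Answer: 25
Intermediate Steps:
n(o) = (1 + o)²
n(0)*25 = (1 + 0)²*25 = 1²*25 = 1*25 = 25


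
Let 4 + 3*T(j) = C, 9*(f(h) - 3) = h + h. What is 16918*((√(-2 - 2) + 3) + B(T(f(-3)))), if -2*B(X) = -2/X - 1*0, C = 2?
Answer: 25377 + 33836*I ≈ 25377.0 + 33836.0*I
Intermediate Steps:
f(h) = 3 + 2*h/9 (f(h) = 3 + (h + h)/9 = 3 + (2*h)/9 = 3 + 2*h/9)
T(j) = -⅔ (T(j) = -4/3 + (⅓)*2 = -4/3 + ⅔ = -⅔)
B(X) = 1/X (B(X) = -(-2/X - 1*0)/2 = -(-2/X + 0)/2 = -(-1)/X = 1/X)
16918*((√(-2 - 2) + 3) + B(T(f(-3)))) = 16918*((√(-2 - 2) + 3) + 1/(-⅔)) = 16918*((√(-4) + 3) - 3/2) = 16918*((2*I + 3) - 3/2) = 16918*((3 + 2*I) - 3/2) = 16918*(3/2 + 2*I) = 25377 + 33836*I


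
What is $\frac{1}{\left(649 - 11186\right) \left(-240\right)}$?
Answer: $\frac{1}{2528880} \approx 3.9543 \cdot 10^{-7}$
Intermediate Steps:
$\frac{1}{\left(649 - 11186\right) \left(-240\right)} = \frac{1}{\left(-10537\right) \left(-240\right)} = \frac{1}{2528880}$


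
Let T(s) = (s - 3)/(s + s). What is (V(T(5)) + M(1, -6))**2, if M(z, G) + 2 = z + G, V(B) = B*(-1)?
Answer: 1296/25 ≈ 51.840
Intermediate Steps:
T(s) = (-3 + s)/(2*s) (T(s) = (-3 + s)/((2*s)) = (-3 + s)*(1/(2*s)) = (-3 + s)/(2*s))
V(B) = -B
M(z, G) = -2 + G + z (M(z, G) = -2 + (z + G) = -2 + (G + z) = -2 + G + z)
(V(T(5)) + M(1, -6))**2 = (-(-3 + 5)/(2*5) + (-2 - 6 + 1))**2 = (-2/(2*5) - 7)**2 = (-1*1/5 - 7)**2 = (-1/5 - 7)**2 = (-36/5)**2 = 1296/25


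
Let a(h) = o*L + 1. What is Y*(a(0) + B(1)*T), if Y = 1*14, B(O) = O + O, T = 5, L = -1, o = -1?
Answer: 168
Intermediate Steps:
B(O) = 2*O
a(h) = 2 (a(h) = -1*(-1) + 1 = 1 + 1 = 2)
Y = 14
Y*(a(0) + B(1)*T) = 14*(2 + (2*1)*5) = 14*(2 + 2*5) = 14*(2 + 10) = 14*12 = 168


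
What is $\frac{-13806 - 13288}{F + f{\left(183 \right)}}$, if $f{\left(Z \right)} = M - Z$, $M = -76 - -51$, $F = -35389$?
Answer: $\frac{27094}{35597} \approx 0.76113$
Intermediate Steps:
$M = -25$ ($M = -76 + 51 = -25$)
$f{\left(Z \right)} = -25 - Z$
$\frac{-13806 - 13288}{F + f{\left(183 \right)}} = \frac{-13806 - 13288}{-35389 - 208} = - \frac{27094}{-35389 - 208} = - \frac{27094}{-35597} = \left(-27094\right) \left(- \frac{1}{35597}\right) = \frac{27094}{35597}$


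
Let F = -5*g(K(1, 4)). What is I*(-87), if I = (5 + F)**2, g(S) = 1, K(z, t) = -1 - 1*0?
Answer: 0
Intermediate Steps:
K(z, t) = -1 (K(z, t) = -1 + 0 = -1)
F = -5 (F = -5*1 = -5)
I = 0 (I = (5 - 5)**2 = 0**2 = 0)
I*(-87) = 0*(-87) = 0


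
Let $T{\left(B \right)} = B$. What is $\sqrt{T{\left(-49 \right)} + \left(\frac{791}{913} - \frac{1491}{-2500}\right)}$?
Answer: $\frac{i \sqrt{99063893621}}{45650} \approx 6.8947 i$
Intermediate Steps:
$\sqrt{T{\left(-49 \right)} + \left(\frac{791}{913} - \frac{1491}{-2500}\right)} = \sqrt{-49 + \left(\frac{791}{913} - \frac{1491}{-2500}\right)} = \sqrt{-49 + \left(791 \cdot \frac{1}{913} - - \frac{1491}{2500}\right)} = \sqrt{-49 + \left(\frac{791}{913} + \frac{1491}{2500}\right)} = \sqrt{-49 + \frac{3338783}{2282500}} = \sqrt{- \frac{108503717}{2282500}} = \frac{i \sqrt{99063893621}}{45650}$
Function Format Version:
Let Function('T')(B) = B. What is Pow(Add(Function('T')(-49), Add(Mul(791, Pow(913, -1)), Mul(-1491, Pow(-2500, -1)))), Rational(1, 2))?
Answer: Mul(Rational(1, 45650), I, Pow(99063893621, Rational(1, 2))) ≈ Mul(6.8947, I)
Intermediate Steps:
Pow(Add(Function('T')(-49), Add(Mul(791, Pow(913, -1)), Mul(-1491, Pow(-2500, -1)))), Rational(1, 2)) = Pow(Add(-49, Add(Mul(791, Pow(913, -1)), Mul(-1491, Pow(-2500, -1)))), Rational(1, 2)) = Pow(Add(-49, Add(Mul(791, Rational(1, 913)), Mul(-1491, Rational(-1, 2500)))), Rational(1, 2)) = Pow(Add(-49, Add(Rational(791, 913), Rational(1491, 2500))), Rational(1, 2)) = Pow(Add(-49, Rational(3338783, 2282500)), Rational(1, 2)) = Pow(Rational(-108503717, 2282500), Rational(1, 2)) = Mul(Rational(1, 45650), I, Pow(99063893621, Rational(1, 2)))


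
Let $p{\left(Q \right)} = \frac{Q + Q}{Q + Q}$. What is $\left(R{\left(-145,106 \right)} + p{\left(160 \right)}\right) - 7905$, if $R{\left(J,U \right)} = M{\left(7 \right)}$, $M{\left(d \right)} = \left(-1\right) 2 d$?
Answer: $-7918$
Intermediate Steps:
$M{\left(d \right)} = - 2 d$
$p{\left(Q \right)} = 1$ ($p{\left(Q \right)} = \frac{2 Q}{2 Q} = 2 Q \frac{1}{2 Q} = 1$)
$R{\left(J,U \right)} = -14$ ($R{\left(J,U \right)} = \left(-2\right) 7 = -14$)
$\left(R{\left(-145,106 \right)} + p{\left(160 \right)}\right) - 7905 = \left(-14 + 1\right) - 7905 = -13 - 7905 = -7918$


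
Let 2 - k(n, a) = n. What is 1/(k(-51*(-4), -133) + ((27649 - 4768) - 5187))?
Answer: 1/17492 ≈ 5.7169e-5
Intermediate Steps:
k(n, a) = 2 - n
1/(k(-51*(-4), -133) + ((27649 - 4768) - 5187)) = 1/((2 - (-51)*(-4)) + ((27649 - 4768) - 5187)) = 1/((2 - 1*204) + (22881 - 5187)) = 1/((2 - 204) + 17694) = 1/(-202 + 17694) = 1/17492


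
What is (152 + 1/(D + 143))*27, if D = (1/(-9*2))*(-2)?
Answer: 5286195/1288 ≈ 4104.2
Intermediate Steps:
D = 1/9 (D = -1/9*1/2*(-2) = -1/18*(-2) = 1/9 ≈ 0.11111)
(152 + 1/(D + 143))*27 = (152 + 1/(1/9 + 143))*27 = (152 + 1/(1288/9))*27 = (152 + 9/1288)*27 = (195785/1288)*27 = 5286195/1288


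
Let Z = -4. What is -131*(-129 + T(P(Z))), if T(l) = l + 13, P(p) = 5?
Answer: 14541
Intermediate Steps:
T(l) = 13 + l
-131*(-129 + T(P(Z))) = -131*(-129 + (13 + 5)) = -131*(-129 + 18) = -131*(-111) = 14541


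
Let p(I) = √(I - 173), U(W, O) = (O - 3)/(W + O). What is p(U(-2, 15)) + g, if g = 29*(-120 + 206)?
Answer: 2494 + I*√29081/13 ≈ 2494.0 + 13.118*I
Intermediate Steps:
U(W, O) = (-3 + O)/(O + W)
p(I) = √(-173 + I)
g = 2494 (g = 29*86 = 2494)
p(U(-2, 15)) + g = √(-173 + (-3 + 15)/(15 - 2)) + 2494 = √(-173 + 12/13) + 2494 = √(-2237/13) + 2494 = I*√29081/13 + 2494 = 2494 + I*√29081/13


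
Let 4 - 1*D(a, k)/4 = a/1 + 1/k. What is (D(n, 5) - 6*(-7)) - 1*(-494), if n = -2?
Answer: 2796/5 ≈ 559.20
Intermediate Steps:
D(a, k) = 16 - 4*a - 4/k (D(a, k) = 16 - 4*(a/1 + 1/k) = 16 - 4*(a*1 + 1/k) = 16 - 4*(a + 1/k) = 16 + (-4*a - 4/k) = 16 - 4*a - 4/k)
(D(n, 5) - 6*(-7)) - 1*(-494) = ((16 - 4*(-2) - 4/5) - 6*(-7)) - 1*(-494) = ((16 + 8 - 4*⅕) + 42) + 494 = ((16 + 8 - ⅘) + 42) + 494 = (116/5 + 42) + 494 = 326/5 + 494 = 2796/5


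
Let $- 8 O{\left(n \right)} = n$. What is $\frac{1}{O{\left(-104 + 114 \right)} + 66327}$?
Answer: $\frac{4}{265303} \approx 1.5077 \cdot 10^{-5}$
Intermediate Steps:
$O{\left(n \right)} = - \frac{n}{8}$
$\frac{1}{O{\left(-104 + 114 \right)} + 66327} = \frac{1}{- \frac{-104 + 114}{8} + 66327} = \frac{1}{\left(- \frac{1}{8}\right) 10 + 66327} = \frac{1}{- \frac{5}{4} + 66327} = \frac{1}{\frac{265303}{4}} = \frac{4}{265303}$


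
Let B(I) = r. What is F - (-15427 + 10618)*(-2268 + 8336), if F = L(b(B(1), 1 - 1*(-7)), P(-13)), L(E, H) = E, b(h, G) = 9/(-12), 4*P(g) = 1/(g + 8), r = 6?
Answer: 116724045/4 ≈ 2.9181e+7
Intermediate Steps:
B(I) = 6
P(g) = 1/(4*(8 + g)) (P(g) = 1/(4*(g + 8)) = 1/(4*(8 + g)))
b(h, G) = -¾ (b(h, G) = 9*(-1/12) = -¾)
F = -¾ ≈ -0.75000
F - (-15427 + 10618)*(-2268 + 8336) = -¾ - (-15427 + 10618)*(-2268 + 8336) = -¾ - (-4809)*6068 = -¾ - 1*(-29181012) = -¾ + 29181012 = 116724045/4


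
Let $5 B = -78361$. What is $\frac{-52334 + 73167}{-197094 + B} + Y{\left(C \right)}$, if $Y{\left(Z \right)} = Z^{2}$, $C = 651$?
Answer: $\frac{450852537466}{1063831} \approx 4.238 \cdot 10^{5}$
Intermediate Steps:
$B = - \frac{78361}{5}$ ($B = \frac{1}{5} \left(-78361\right) = - \frac{78361}{5} \approx -15672.0$)
$\frac{-52334 + 73167}{-197094 + B} + Y{\left(C \right)} = \frac{-52334 + 73167}{-197094 - \frac{78361}{5}} + 651^{2} = \frac{20833}{- \frac{1063831}{5}} + 423801 = 20833 \left(- \frac{5}{1063831}\right) + 423801 = - \frac{104165}{1063831} + 423801 = \frac{450852537466}{1063831}$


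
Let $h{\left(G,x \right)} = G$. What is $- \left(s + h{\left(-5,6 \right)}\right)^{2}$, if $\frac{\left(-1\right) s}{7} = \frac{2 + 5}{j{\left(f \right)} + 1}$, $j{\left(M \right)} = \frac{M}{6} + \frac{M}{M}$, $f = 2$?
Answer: $-676$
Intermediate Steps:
$j{\left(M \right)} = 1 + \frac{M}{6}$ ($j{\left(M \right)} = M \frac{1}{6} + 1 = \frac{M}{6} + 1 = 1 + \frac{M}{6}$)
$s = -21$ ($s = - 7 \frac{2 + 5}{\left(1 + \frac{1}{6} \cdot 2\right) + 1} = - 7 \frac{7}{\left(1 + \frac{1}{3}\right) + 1} = - 7 \frac{7}{\frac{4}{3} + 1} = - 7 \frac{7}{\frac{7}{3}} = - 7 \cdot 7 \cdot \frac{3}{7} = \left(-7\right) 3 = -21$)
$- \left(s + h{\left(-5,6 \right)}\right)^{2} = - \left(-21 - 5\right)^{2} = - \left(-26\right)^{2} = \left(-1\right) 676 = -676$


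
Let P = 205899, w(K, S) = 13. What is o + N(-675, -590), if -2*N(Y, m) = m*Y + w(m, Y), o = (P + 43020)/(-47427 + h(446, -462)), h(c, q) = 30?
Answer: -6292323083/31598 ≈ -1.9914e+5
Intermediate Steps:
o = -82973/15799 (o = (205899 + 43020)/(-47427 + 30) = 248919/(-47397) = 248919*(-1/47397) = -82973/15799 ≈ -5.2518)
N(Y, m) = -13/2 - Y*m/2 (N(Y, m) = -(m*Y + 13)/2 = -(Y*m + 13)/2 = -(13 + Y*m)/2 = -13/2 - Y*m/2)
o + N(-675, -590) = -82973/15799 + (-13/2 - 1/2*(-675)*(-590)) = -82973/15799 + (-13/2 - 199125) = -82973/15799 - 398263/2 = -6292323083/31598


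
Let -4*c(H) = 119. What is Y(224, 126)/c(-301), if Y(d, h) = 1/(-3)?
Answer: 4/357 ≈ 0.011204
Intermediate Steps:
c(H) = -119/4 (c(H) = -¼*119 = -119/4)
Y(d, h) = -⅓
Y(224, 126)/c(-301) = -1/(3*(-119/4)) = -⅓*(-4/119) = 4/357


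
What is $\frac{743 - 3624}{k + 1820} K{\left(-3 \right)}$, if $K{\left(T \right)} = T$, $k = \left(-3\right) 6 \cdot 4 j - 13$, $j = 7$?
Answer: $\frac{8643}{1303} \approx 6.6332$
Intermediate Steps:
$k = -517$ ($k = \left(-3\right) 6 \cdot 4 \cdot 7 - 13 = \left(-18\right) 4 \cdot 7 - 13 = \left(-72\right) 7 - 13 = -504 - 13 = -517$)
$\frac{743 - 3624}{k + 1820} K{\left(-3 \right)} = \frac{743 - 3624}{-517 + 1820} \left(-3\right) = - \frac{2881}{1303} \left(-3\right) = \left(-2881\right) \frac{1}{1303} \left(-3\right) = \left(- \frac{2881}{1303}\right) \left(-3\right) = \frac{8643}{1303}$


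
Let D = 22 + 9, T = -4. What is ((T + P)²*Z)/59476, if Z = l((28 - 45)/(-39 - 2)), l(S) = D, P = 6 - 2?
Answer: 0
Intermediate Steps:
P = 4
D = 31
l(S) = 31
Z = 31
((T + P)²*Z)/59476 = ((-4 + 4)²*31)/59476 = (0²*31)*(1/59476) = (0*31)*(1/59476) = 0*(1/59476) = 0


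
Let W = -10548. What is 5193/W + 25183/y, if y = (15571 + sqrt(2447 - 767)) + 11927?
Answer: 31274770675/73849509644 - 25183*sqrt(105)/189034581 ≈ 0.42213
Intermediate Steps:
y = 27498 + 4*sqrt(105) (y = (15571 + sqrt(1680)) + 11927 = (15571 + 4*sqrt(105)) + 11927 = 27498 + 4*sqrt(105) ≈ 27539.)
5193/W + 25183/y = 5193/(-10548) + 25183/(27498 + 4*sqrt(105)) = 5193*(-1/10548) + 25183/(27498 + 4*sqrt(105)) = -577/1172 + 25183/(27498 + 4*sqrt(105))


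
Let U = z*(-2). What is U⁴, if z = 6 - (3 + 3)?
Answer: 0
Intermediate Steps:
z = 0 (z = 6 - 1*6 = 6 - 6 = 0)
U = 0 (U = 0*(-2) = 0)
U⁴ = 0⁴ = 0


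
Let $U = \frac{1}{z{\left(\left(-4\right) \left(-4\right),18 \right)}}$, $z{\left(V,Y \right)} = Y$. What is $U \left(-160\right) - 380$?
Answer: $- \frac{3500}{9} \approx -388.89$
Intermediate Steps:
$U = \frac{1}{18} \approx 0.055556$
$U \left(-160\right) - 380 = \frac{1}{18} \left(-160\right) - 380 = - \frac{80}{9} - 380 = - \frac{3500}{9}$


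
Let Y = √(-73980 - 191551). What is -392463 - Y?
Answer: -392463 - 7*I*√5419 ≈ -3.9246e+5 - 515.3*I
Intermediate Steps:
Y = 7*I*√5419 (Y = √(-265531) = 7*I*√5419 ≈ 515.3*I)
-392463 - Y = -392463 - 7*I*√5419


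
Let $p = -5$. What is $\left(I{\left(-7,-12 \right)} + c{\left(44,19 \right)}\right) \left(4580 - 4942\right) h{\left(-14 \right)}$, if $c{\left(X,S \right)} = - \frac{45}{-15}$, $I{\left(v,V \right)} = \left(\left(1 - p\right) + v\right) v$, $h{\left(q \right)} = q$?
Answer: $50680$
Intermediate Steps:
$I{\left(v,V \right)} = v \left(6 + v\right)$ ($I{\left(v,V \right)} = \left(\left(1 - -5\right) + v\right) v = \left(\left(1 + 5\right) + v\right) v = \left(6 + v\right) v = v \left(6 + v\right)$)
$c{\left(X,S \right)} = 3$ ($c{\left(X,S \right)} = \left(-45\right) \left(- \frac{1}{15}\right) = 3$)
$\left(I{\left(-7,-12 \right)} + c{\left(44,19 \right)}\right) \left(4580 - 4942\right) h{\left(-14 \right)} = \left(- 7 \left(6 - 7\right) + 3\right) \left(4580 - 4942\right) \left(-14\right) = \left(\left(-7\right) \left(-1\right) + 3\right) \left(-362\right) \left(-14\right) = \left(7 + 3\right) \left(-362\right) \left(-14\right) = 10 \left(-362\right) \left(-14\right) = \left(-3620\right) \left(-14\right) = 50680$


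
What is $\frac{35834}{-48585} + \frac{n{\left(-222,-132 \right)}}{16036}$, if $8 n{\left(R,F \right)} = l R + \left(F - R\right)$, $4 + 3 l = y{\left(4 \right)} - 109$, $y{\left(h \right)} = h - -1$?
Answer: $- \frac{51273271}{76010640} \approx -0.67455$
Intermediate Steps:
$y{\left(h \right)} = 1 + h$ ($y{\left(h \right)} = h + 1 = 1 + h$)
$l = -36$ ($l = - \frac{4}{3} + \frac{\left(1 + 4\right) - 109}{3} = - \frac{4}{3} + \frac{5 - 109}{3} = - \frac{4}{3} + \frac{1}{3} \left(-104\right) = - \frac{4}{3} - \frac{104}{3} = -36$)
$n{\left(R,F \right)} = - \frac{37 R}{8} + \frac{F}{8}$ ($n{\left(R,F \right)} = \frac{- 36 R + \left(F - R\right)}{8} = \frac{F - 37 R}{8} = - \frac{37 R}{8} + \frac{F}{8}$)
$\frac{35834}{-48585} + \frac{n{\left(-222,-132 \right)}}{16036} = \frac{35834}{-48585} + \frac{\left(- \frac{37}{8}\right) \left(-222\right) + \frac{1}{8} \left(-132\right)}{16036} = 35834 \left(- \frac{1}{48585}\right) + \left(\frac{4107}{4} - \frac{33}{2}\right) \frac{1}{16036} = - \frac{874}{1185} + \frac{4041}{4} \cdot \frac{1}{16036} = - \frac{874}{1185} + \frac{4041}{64144} = - \frac{51273271}{76010640}$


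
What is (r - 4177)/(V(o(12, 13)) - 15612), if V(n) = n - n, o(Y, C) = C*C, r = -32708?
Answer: 12295/5204 ≈ 2.3626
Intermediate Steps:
o(Y, C) = C**2
V(n) = 0
(r - 4177)/(V(o(12, 13)) - 15612) = (-32708 - 4177)/(0 - 15612) = -36885/(-15612) = -36885*(-1/15612) = 12295/5204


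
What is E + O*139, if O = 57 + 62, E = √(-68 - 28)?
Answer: 16541 + 4*I*√6 ≈ 16541.0 + 9.798*I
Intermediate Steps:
E = 4*I*√6 (E = √(-96) = 4*I*√6 ≈ 9.798*I)
O = 119
E + O*139 = 4*I*√6 + 119*139 = 4*I*√6 + 16541 = 16541 + 4*I*√6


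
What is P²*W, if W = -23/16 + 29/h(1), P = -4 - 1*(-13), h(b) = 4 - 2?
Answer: 16929/16 ≈ 1058.1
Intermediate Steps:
h(b) = 2
P = 9 (P = -4 + 13 = 9)
W = 209/16 (W = -23/16 + 29/2 = 209/16 ≈ 13.063)
P²*W = 9²*(209/16) = 81*(209/16) = 16929/16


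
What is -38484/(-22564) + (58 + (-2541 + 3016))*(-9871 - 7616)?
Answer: -52577331390/5641 ≈ -9.3206e+6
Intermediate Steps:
-38484/(-22564) + (58 + (-2541 + 3016))*(-9871 - 7616) = -38484*(-1/22564) + (58 + 475)*(-17487) = 9621/5641 + 533*(-17487) = 9621/5641 - 9320571 = -52577331390/5641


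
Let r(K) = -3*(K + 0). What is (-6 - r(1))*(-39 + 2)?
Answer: 111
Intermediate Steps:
r(K) = -3*K
(-6 - r(1))*(-39 + 2) = (-6 - (-3))*(-39 + 2) = (-6 - 1*(-3))*(-37) = (-6 + 3)*(-37) = -3*(-37) = 111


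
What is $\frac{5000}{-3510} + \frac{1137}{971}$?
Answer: $- \frac{86413}{340821} \approx -0.25354$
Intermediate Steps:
$\frac{5000}{-3510} + \frac{1137}{971} = 5000 \left(- \frac{1}{3510}\right) + 1137 \cdot \frac{1}{971} = - \frac{500}{351} + \frac{1137}{971} = - \frac{86413}{340821}$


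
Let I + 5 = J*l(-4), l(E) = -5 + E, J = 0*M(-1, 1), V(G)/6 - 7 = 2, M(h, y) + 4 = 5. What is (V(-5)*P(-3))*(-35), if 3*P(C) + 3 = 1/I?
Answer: 2016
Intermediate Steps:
M(h, y) = 1 (M(h, y) = -4 + 5 = 1)
V(G) = 54 (V(G) = 42 + 6*2 = 42 + 12 = 54)
J = 0 (J = 0*1 = 0)
I = -5 (I = -5 + 0*(-5 - 4) = -5 + 0*(-9) = -5 + 0 = -5)
P(C) = -16/15 (P(C) = -1 + (⅓)/(-5) = -1 + (⅓)*(-⅕) = -1 - 1/15 = -16/15)
(V(-5)*P(-3))*(-35) = (54*(-16/15))*(-35) = -288/5*(-35) = 2016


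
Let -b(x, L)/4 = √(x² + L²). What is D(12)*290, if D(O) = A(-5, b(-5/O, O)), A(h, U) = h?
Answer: -1450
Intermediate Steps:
b(x, L) = -4*√(L² + x²) (b(x, L) = -4*√(x² + L²) = -4*√(L² + x²))
D(O) = -5
D(12)*290 = -5*290 = -1450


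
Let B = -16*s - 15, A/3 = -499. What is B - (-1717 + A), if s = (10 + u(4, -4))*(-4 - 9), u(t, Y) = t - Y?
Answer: 6943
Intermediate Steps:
A = -1497 (A = 3*(-499) = -1497)
s = -234 (s = (10 + (4 - 1*(-4)))*(-4 - 9) = (10 + (4 + 4))*(-13) = (10 + 8)*(-13) = 18*(-13) = -234)
B = 3729 (B = -16*(-234) - 15 = 3744 - 15 = 3729)
B - (-1717 + A) = 3729 - (-1717 - 1497) = 3729 - 1*(-3214) = 3729 + 3214 = 6943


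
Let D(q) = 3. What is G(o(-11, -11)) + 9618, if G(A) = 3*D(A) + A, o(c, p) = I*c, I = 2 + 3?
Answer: 9572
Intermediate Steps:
I = 5
o(c, p) = 5*c
G(A) = 9 + A (G(A) = 3*3 + A = 9 + A)
G(o(-11, -11)) + 9618 = (9 + 5*(-11)) + 9618 = (9 - 55) + 9618 = -46 + 9618 = 9572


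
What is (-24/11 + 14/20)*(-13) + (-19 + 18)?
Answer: 2009/110 ≈ 18.264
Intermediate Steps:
(-24/11 + 14/20)*(-13) + (-19 + 18) = (-24*1/11 + 14*(1/20))*(-13) - 1 = (-24/11 + 7/10)*(-13) - 1 = -163/110*(-13) - 1 = 2119/110 - 1 = 2009/110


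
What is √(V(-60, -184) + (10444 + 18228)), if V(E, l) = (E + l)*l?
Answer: 44*√38 ≈ 271.23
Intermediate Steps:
V(E, l) = l*(E + l)
√(V(-60, -184) + (10444 + 18228)) = √(-184*(-60 - 184) + (10444 + 18228)) = √(-184*(-244) + 28672) = √(44896 + 28672) = √73568 = 44*√38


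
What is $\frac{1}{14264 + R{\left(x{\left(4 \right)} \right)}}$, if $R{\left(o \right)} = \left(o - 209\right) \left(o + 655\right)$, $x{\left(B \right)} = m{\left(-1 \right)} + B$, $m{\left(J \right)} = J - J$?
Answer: $- \frac{1}{120831} \approx -8.276 \cdot 10^{-6}$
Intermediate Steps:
$m{\left(J \right)} = 0$
$x{\left(B \right)} = B$ ($x{\left(B \right)} = 0 + B = B$)
$R{\left(o \right)} = \left(-209 + o\right) \left(655 + o\right)$
$\frac{1}{14264 + R{\left(x{\left(4 \right)} \right)}} = \frac{1}{14264 + \left(-136895 + 4^{2} + 446 \cdot 4\right)} = \frac{1}{14264 + \left(-136895 + 16 + 1784\right)} = \frac{1}{14264 - 135095} = \frac{1}{-120831} = - \frac{1}{120831}$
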